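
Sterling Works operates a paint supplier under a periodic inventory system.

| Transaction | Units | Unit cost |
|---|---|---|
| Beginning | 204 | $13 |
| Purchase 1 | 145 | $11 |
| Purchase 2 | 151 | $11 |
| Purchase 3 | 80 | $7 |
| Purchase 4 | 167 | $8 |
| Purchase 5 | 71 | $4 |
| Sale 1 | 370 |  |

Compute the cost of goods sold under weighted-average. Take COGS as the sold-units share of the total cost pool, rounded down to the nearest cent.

COGS = $3,658.38

Sale 1, sell 370: 370/818 × $8,088.00 → $3,658.38
Ending inventory (cost pool remaining) = $4,429.62
Check: goods available $8,088.00 = COGS $3,658.38 + ending $4,429.62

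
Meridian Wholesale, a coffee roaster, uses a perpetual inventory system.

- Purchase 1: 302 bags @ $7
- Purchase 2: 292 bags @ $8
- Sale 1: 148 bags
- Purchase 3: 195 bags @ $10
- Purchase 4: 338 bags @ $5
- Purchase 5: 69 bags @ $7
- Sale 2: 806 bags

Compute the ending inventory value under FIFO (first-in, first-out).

Sale 1 (148) [FIFO — oldest first]: 148 @ $7 = $1,036
Sale 2 (806) [FIFO — oldest first]: 154 @ $7 + 292 @ $8 + 195 @ $10 + 165 @ $5 = $6,189
Total COGS = $1,036 + $6,189 = $7,225
Ending inventory: 173 @ $5 + 69 @ $7 = $1,348
Check: goods available $8,573 = COGS $7,225 + ending $1,348

Ending inventory = $1,348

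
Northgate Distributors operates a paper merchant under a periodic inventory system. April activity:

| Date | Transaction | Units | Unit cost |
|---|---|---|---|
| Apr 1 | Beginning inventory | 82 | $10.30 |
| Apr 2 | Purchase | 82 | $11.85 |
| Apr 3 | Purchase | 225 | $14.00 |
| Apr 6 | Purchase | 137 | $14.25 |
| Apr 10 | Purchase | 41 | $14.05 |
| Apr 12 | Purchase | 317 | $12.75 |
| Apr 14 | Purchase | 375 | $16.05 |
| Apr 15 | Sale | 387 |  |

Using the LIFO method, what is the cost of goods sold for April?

COGS = $6,171.75

Apr 15, 387 sold [LIFO — newest first]: 375 @ $16.05 + 12 @ $12.75 = $6,171.75
Ending inventory: 82 @ $10.30 + 82 @ $11.85 + 225 @ $14.00 + 137 @ $14.25 + 41 @ $14.05 + 305 @ $12.75 = $11,383.35
Check: goods available $17,555.10 = COGS $6,171.75 + ending $11,383.35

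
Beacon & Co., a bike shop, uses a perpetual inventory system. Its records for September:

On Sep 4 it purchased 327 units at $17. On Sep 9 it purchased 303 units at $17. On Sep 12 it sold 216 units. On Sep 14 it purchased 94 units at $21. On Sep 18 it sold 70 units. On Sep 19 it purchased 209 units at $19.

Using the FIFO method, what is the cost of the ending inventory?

Ending inventory = $11,793

Sep 12, 216 sold [FIFO — oldest first]: 216 @ $17 = $3,672
Sep 18, 70 sold [FIFO — oldest first]: 70 @ $17 = $1,190
Total COGS = $3,672 + $1,190 = $4,862
Ending inventory: 41 @ $17 + 303 @ $17 + 94 @ $21 + 209 @ $19 = $11,793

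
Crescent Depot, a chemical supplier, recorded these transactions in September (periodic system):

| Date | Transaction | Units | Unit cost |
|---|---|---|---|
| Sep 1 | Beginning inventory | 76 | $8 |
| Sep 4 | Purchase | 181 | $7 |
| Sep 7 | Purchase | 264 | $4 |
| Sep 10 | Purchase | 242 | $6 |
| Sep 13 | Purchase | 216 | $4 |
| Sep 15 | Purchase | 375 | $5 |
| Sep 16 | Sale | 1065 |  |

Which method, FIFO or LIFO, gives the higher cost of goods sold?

FIFO

FIFO COGS: 76 @ $8 + 181 @ $7 + 264 @ $4 + 242 @ $6 + 216 @ $4 + 86 @ $5 = $5,677
LIFO COGS: 375 @ $5 + 216 @ $4 + 242 @ $6 + 232 @ $4 = $5,119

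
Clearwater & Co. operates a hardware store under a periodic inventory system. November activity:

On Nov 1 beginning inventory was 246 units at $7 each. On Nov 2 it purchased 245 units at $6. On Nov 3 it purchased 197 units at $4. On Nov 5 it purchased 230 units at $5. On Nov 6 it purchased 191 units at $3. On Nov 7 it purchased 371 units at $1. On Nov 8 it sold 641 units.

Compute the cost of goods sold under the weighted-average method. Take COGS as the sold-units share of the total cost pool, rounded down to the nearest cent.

COGS = $2,630.69

Nov 8, sell 641: 641/1480 × $6,074.00 → $2,630.69
Ending inventory (cost pool remaining) = $3,443.31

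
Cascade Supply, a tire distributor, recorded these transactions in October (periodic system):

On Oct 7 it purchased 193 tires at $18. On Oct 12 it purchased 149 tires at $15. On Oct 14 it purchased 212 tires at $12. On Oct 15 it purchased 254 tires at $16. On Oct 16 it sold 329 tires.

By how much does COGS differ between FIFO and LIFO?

FIFO COGS: 193 @ $18 + 136 @ $15 = $5,514
LIFO COGS: 254 @ $16 + 75 @ $12 = $4,964
Difference = |$5,514 − $4,964| = $550

$550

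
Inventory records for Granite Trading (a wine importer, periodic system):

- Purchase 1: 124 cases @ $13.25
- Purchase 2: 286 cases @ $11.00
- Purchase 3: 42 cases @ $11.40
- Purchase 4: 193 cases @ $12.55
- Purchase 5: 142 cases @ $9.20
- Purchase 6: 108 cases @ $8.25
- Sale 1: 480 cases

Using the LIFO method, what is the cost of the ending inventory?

Sale 1 (480) [LIFO — newest first]: 108 @ $8.25 + 142 @ $9.20 + 193 @ $12.55 + 37 @ $11.40 = $5,041.35
Ending inventory: 124 @ $13.25 + 286 @ $11.00 + 5 @ $11.40 = $4,846.00

Ending inventory = $4,846.00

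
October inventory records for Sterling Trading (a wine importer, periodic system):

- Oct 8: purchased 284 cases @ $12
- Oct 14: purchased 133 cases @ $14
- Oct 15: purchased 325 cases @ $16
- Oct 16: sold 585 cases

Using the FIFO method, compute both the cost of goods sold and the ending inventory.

COGS = $7,958; ending inventory = $2,512

Oct 16, 585 sold [FIFO — oldest first]: 284 @ $12 + 133 @ $14 + 168 @ $16 = $7,958
Ending inventory: 157 @ $16 = $2,512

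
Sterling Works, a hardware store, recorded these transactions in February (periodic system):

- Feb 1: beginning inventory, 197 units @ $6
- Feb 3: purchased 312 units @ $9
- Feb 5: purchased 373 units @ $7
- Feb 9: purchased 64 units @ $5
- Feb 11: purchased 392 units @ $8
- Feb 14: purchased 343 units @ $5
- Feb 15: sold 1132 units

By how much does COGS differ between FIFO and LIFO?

FIFO COGS: 197 @ $6 + 312 @ $9 + 373 @ $7 + 64 @ $5 + 186 @ $8 = $8,409
LIFO COGS: 343 @ $5 + 392 @ $8 + 64 @ $5 + 333 @ $7 = $7,502
Difference = |$8,409 − $7,502| = $907

$907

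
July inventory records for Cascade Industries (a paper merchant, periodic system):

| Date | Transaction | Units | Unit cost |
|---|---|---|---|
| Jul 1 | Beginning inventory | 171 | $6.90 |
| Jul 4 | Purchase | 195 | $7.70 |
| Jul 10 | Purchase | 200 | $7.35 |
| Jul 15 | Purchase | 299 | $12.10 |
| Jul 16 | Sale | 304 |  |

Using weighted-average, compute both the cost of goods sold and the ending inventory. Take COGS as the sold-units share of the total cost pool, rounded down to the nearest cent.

Jul 16, sell 304: 304/865 × $7,769.30 → $2,730.48
Ending inventory (cost pool remaining) = $5,038.82
Check: goods available $7,769.30 = COGS $2,730.48 + ending $5,038.82

COGS = $2,730.48; ending inventory = $5,038.82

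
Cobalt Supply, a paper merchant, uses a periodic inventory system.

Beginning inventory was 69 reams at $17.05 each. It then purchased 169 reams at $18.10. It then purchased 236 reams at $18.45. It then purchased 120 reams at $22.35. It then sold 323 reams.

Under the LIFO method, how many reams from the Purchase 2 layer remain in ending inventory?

Sale 1 (323) [LIFO — newest first]: 120 @ $22.35 + 203 @ $18.45 = $6,427.35
Ending inventory: 69 @ $17.05 + 169 @ $18.10 + 33 @ $18.45 = $4,844.20
Check: goods available $11,271.55 = COGS $6,427.35 + ending $4,844.20

33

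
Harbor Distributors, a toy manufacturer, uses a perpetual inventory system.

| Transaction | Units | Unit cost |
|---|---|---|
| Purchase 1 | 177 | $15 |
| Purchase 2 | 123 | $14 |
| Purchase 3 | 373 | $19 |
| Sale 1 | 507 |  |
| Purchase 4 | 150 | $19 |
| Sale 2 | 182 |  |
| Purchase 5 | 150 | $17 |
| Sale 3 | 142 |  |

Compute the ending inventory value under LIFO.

Sale 1 (507) [LIFO — newest first]: 373 @ $19 + 123 @ $14 + 11 @ $15 = $8,974
Sale 2 (182) [LIFO — newest first]: 150 @ $19 + 32 @ $15 = $3,330
Sale 3 (142) [LIFO — newest first]: 142 @ $17 = $2,414
Total COGS = $8,974 + $3,330 + $2,414 = $14,718
Ending inventory: 134 @ $15 + 8 @ $17 = $2,146
Check: goods available $16,864 = COGS $14,718 + ending $2,146

Ending inventory = $2,146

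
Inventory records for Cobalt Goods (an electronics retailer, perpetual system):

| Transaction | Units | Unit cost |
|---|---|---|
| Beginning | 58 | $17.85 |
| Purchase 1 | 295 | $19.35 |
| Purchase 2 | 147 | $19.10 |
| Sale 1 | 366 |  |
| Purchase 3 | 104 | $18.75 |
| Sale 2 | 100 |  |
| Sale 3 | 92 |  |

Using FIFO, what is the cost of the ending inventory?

Ending inventory = $862.50

Sale 1 (366) [FIFO — oldest first]: 58 @ $17.85 + 295 @ $19.35 + 13 @ $19.10 = $6,991.85
Sale 2 (100) [FIFO — oldest first]: 100 @ $19.10 = $1,910.00
Sale 3 (92) [FIFO — oldest first]: 34 @ $19.10 + 58 @ $18.75 = $1,736.90
Total COGS = $6,991.85 + $1,910.00 + $1,736.90 = $10,638.75
Ending inventory: 46 @ $18.75 = $862.50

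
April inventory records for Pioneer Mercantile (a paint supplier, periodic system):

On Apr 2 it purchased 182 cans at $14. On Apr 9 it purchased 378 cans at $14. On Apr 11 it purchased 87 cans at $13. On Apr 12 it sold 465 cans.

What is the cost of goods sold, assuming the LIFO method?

Apr 12, 465 sold [LIFO — newest first]: 87 @ $13 + 378 @ $14 = $6,423
Ending inventory: 182 @ $14 = $2,548

COGS = $6,423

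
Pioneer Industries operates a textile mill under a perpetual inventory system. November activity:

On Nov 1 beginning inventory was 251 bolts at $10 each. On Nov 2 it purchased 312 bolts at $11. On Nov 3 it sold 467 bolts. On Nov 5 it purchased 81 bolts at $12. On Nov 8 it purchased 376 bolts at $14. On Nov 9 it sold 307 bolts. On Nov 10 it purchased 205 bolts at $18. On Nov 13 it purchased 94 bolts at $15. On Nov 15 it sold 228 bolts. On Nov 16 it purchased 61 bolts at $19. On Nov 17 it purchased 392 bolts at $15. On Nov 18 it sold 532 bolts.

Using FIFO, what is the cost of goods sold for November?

Nov 3, 467 sold [FIFO — oldest first]: 251 @ $10 + 216 @ $11 = $4,886
Nov 9, 307 sold [FIFO — oldest first]: 96 @ $11 + 81 @ $12 + 130 @ $14 = $3,848
Nov 15, 228 sold [FIFO — oldest first]: 228 @ $14 = $3,192
Nov 18, 532 sold [FIFO — oldest first]: 18 @ $14 + 205 @ $18 + 94 @ $15 + 61 @ $19 + 154 @ $15 = $8,821
Total COGS = $4,886 + $3,848 + $3,192 + $8,821 = $20,747
Ending inventory: 238 @ $15 = $3,570
Check: goods available $24,317 = COGS $20,747 + ending $3,570

COGS = $20,747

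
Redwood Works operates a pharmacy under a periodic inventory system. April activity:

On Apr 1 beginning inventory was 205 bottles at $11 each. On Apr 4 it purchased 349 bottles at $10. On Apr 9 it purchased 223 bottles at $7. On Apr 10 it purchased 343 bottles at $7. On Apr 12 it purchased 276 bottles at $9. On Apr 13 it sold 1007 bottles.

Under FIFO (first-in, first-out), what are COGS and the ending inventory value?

COGS = $8,916; ending inventory = $3,275

Apr 13, 1007 sold [FIFO — oldest first]: 205 @ $11 + 349 @ $10 + 223 @ $7 + 230 @ $7 = $8,916
Ending inventory: 113 @ $7 + 276 @ $9 = $3,275
Check: goods available $12,191 = COGS $8,916 + ending $3,275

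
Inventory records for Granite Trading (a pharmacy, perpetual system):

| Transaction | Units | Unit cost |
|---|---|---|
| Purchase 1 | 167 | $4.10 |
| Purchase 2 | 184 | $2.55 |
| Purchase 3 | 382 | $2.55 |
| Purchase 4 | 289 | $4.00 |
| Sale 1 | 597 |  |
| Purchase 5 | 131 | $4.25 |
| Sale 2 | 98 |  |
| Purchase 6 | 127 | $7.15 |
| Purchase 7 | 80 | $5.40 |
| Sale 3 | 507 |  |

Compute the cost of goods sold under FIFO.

COGS = $4,191.10

Sale 1 (597) [FIFO — oldest first]: 167 @ $4.10 + 184 @ $2.55 + 246 @ $2.55 = $1,781.20
Sale 2 (98) [FIFO — oldest first]: 98 @ $2.55 = $249.90
Sale 3 (507) [FIFO — oldest first]: 38 @ $2.55 + 289 @ $4.00 + 131 @ $4.25 + 49 @ $7.15 = $2,160.00
Total COGS = $1,781.20 + $249.90 + $2,160.00 = $4,191.10
Ending inventory: 78 @ $7.15 + 80 @ $5.40 = $989.70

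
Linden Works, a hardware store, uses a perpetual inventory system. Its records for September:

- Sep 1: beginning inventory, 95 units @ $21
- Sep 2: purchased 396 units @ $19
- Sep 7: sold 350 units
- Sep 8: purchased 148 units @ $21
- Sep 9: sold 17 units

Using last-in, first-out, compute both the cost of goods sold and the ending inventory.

COGS = $7,007; ending inventory = $5,620

Sep 7, 350 sold [LIFO — newest first]: 350 @ $19 = $6,650
Sep 9, 17 sold [LIFO — newest first]: 17 @ $21 = $357
Total COGS = $6,650 + $357 = $7,007
Ending inventory: 95 @ $21 + 46 @ $19 + 131 @ $21 = $5,620
Check: goods available $12,627 = COGS $7,007 + ending $5,620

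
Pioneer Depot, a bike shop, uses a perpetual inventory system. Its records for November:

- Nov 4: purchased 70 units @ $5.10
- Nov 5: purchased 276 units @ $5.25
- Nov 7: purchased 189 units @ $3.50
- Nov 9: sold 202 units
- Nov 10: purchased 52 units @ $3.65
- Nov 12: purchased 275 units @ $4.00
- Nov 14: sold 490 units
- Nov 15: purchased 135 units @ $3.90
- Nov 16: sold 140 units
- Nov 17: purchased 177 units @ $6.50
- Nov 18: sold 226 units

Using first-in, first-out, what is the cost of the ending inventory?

Nov 9, 202 sold [FIFO — oldest first]: 70 @ $5.10 + 132 @ $5.25 = $1,050.00
Nov 14, 490 sold [FIFO — oldest first]: 144 @ $5.25 + 189 @ $3.50 + 52 @ $3.65 + 105 @ $4.00 = $2,027.30
Nov 16, 140 sold [FIFO — oldest first]: 140 @ $4.00 = $560.00
Nov 18, 226 sold [FIFO — oldest first]: 30 @ $4.00 + 135 @ $3.90 + 61 @ $6.50 = $1,043.00
Total COGS = $1,050.00 + $2,027.30 + $560.00 + $1,043.00 = $4,680.30
Ending inventory: 116 @ $6.50 = $754.00

Ending inventory = $754.00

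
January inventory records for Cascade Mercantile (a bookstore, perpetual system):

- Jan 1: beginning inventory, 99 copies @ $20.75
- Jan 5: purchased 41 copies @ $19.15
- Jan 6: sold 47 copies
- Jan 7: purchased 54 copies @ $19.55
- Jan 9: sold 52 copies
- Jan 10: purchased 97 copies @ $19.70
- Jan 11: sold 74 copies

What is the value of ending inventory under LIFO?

Jan 6, 47 sold [LIFO — newest first]: 41 @ $19.15 + 6 @ $20.75 = $909.65
Jan 9, 52 sold [LIFO — newest first]: 52 @ $19.55 = $1,016.60
Jan 11, 74 sold [LIFO — newest first]: 74 @ $19.70 = $1,457.80
Total COGS = $909.65 + $1,016.60 + $1,457.80 = $3,384.05
Ending inventory: 93 @ $20.75 + 2 @ $19.55 + 23 @ $19.70 = $2,421.95

Ending inventory = $2,421.95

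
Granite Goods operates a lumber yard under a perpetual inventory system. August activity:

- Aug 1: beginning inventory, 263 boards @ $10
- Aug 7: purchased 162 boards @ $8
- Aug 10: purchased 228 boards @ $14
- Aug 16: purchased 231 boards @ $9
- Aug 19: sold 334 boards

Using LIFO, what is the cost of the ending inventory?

Aug 19, 334 sold [LIFO — newest first]: 231 @ $9 + 103 @ $14 = $3,521
Ending inventory: 263 @ $10 + 162 @ $8 + 125 @ $14 = $5,676

Ending inventory = $5,676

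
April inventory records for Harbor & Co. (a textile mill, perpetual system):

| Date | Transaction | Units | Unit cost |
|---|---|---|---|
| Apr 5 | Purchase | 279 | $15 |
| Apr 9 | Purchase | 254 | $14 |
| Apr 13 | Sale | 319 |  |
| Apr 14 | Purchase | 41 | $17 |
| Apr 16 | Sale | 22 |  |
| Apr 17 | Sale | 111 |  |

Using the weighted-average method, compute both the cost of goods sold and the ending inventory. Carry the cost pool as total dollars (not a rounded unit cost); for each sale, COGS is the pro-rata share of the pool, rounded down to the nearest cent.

After Apr 5: 279 on hand, pool $4,185.00 (≈ $15.0000 each)
After Apr 9: 533 on hand, pool $7,741.00 (≈ $14.5235 each)
Apr 13, sell 319: 319/533 × $7,741.00 → $4,632.98
After Apr 14: 255 on hand, pool $3,805.02 (≈ $14.9216 each)
Apr 16, sell 22: 22/255 × $3,805.02 → $328.27
Apr 17, sell 111: 111/233 × $3,476.75 → $1,656.30
Total COGS = $4,632.98 + $328.27 + $1,656.30 = $6,617.55
Ending inventory (cost pool remaining) = $1,820.45

COGS = $6,617.55; ending inventory = $1,820.45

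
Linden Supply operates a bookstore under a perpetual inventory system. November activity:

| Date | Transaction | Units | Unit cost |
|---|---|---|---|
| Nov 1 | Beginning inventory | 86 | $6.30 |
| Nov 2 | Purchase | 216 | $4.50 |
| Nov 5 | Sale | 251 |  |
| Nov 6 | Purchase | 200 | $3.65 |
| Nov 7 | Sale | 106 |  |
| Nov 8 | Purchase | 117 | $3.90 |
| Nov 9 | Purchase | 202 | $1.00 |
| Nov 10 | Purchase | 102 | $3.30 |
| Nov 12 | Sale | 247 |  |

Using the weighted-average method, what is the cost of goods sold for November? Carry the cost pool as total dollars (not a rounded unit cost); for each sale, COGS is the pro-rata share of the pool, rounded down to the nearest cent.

After Nov 1: 86 on hand, pool $541.80 (≈ $6.3000 each)
After Nov 2: 302 on hand, pool $1,513.80 (≈ $5.0126 each)
Nov 5, sell 251: 251/302 × $1,513.80 → $1,258.15
After Nov 6: 251 on hand, pool $985.65 (≈ $3.9269 each)
Nov 7, sell 106: 106/251 × $985.65 → $416.25
After Nov 8: 262 on hand, pool $1,025.70 (≈ $3.9149 each)
After Nov 9: 464 on hand, pool $1,227.70 (≈ $2.6459 each)
After Nov 10: 566 on hand, pool $1,564.30 (≈ $2.7638 each)
Nov 12, sell 247: 247/566 × $1,564.30 → $682.65
Total COGS = $1,258.15 + $416.25 + $682.65 = $2,357.05
Ending inventory (cost pool remaining) = $881.65
Check: goods available $3,238.70 = COGS $2,357.05 + ending $881.65

COGS = $2,357.05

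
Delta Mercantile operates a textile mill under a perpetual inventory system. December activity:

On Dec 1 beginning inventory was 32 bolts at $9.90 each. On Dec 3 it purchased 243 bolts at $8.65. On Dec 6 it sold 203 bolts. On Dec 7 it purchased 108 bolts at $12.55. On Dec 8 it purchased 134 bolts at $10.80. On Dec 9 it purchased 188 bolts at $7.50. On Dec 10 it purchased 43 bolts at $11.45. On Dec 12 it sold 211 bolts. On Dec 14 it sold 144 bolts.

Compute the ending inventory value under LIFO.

Ending inventory = $2,126.20

Dec 6, 203 sold [LIFO — newest first]: 203 @ $8.65 = $1,755.95
Dec 12, 211 sold [LIFO — newest first]: 43 @ $11.45 + 168 @ $7.50 = $1,752.35
Dec 14, 144 sold [LIFO — newest first]: 20 @ $7.50 + 124 @ $10.80 = $1,489.20
Total COGS = $1,755.95 + $1,752.35 + $1,489.20 = $4,997.50
Ending inventory: 32 @ $9.90 + 40 @ $8.65 + 108 @ $12.55 + 10 @ $10.80 = $2,126.20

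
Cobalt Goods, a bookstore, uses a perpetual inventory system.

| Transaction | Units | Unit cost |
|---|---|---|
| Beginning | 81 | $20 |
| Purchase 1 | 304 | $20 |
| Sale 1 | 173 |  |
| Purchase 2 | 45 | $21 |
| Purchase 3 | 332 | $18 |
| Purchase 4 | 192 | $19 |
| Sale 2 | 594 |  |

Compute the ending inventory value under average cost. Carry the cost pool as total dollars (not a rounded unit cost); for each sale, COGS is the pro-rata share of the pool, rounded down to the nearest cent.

After Beginning: 81 on hand, pool $1,620.00 (≈ $20.0000 each)
After Purchase 1: 385 on hand, pool $7,700.00 (≈ $20.0000 each)
Sale 1, sell 173: 173/385 × $7,700.00 → $3,460.00
After Purchase 2: 257 on hand, pool $5,185.00 (≈ $20.1751 each)
After Purchase 3: 589 on hand, pool $11,161.00 (≈ $18.9491 each)
After Purchase 4: 781 on hand, pool $14,809.00 (≈ $18.9616 each)
Sale 2, sell 594: 594/781 × $14,809.00 → $11,263.18
Total COGS = $3,460.00 + $11,263.18 = $14,723.18
Ending inventory (cost pool remaining) = $3,545.82

Ending inventory = $3,545.82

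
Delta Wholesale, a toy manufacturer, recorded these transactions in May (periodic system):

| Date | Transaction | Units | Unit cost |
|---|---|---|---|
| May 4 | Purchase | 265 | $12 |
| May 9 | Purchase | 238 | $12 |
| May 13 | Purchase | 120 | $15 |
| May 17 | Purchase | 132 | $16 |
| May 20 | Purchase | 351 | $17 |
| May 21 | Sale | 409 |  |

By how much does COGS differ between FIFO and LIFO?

FIFO COGS: 265 @ $12 + 144 @ $12 = $4,908
LIFO COGS: 351 @ $17 + 58 @ $16 = $6,895
Difference = |$4,908 − $6,895| = $1,987

$1,987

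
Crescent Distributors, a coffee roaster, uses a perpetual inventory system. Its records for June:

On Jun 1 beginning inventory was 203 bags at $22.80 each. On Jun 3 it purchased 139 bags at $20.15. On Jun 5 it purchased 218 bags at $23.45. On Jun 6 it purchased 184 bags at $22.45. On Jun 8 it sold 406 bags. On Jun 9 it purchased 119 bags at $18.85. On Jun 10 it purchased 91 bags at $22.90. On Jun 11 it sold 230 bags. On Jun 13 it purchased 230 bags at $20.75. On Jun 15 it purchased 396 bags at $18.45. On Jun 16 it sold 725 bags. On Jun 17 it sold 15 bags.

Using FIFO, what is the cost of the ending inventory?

Jun 8, 406 sold [FIFO — oldest first]: 203 @ $22.80 + 139 @ $20.15 + 64 @ $23.45 = $8,930.05
Jun 11, 230 sold [FIFO — oldest first]: 154 @ $23.45 + 76 @ $22.45 = $5,317.50
Jun 16, 725 sold [FIFO — oldest first]: 108 @ $22.45 + 119 @ $18.85 + 91 @ $22.90 + 230 @ $20.75 + 177 @ $18.45 = $14,789.80
Jun 17, 15 sold [FIFO — oldest first]: 15 @ $18.45 = $276.75
Total COGS = $8,930.05 + $5,317.50 + $14,789.80 + $276.75 = $29,314.10
Ending inventory: 204 @ $18.45 = $3,763.80

Ending inventory = $3,763.80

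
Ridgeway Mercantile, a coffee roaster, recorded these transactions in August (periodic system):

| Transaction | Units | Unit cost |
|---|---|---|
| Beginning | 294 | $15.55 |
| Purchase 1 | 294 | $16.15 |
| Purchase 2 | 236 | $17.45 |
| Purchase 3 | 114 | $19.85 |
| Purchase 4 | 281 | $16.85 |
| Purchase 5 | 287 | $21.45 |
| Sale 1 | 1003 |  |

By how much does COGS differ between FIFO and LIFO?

FIFO COGS: 294 @ $15.55 + 294 @ $16.15 + 236 @ $17.45 + 114 @ $19.85 + 65 @ $16.85 = $16,796.15
LIFO COGS: 287 @ $21.45 + 281 @ $16.85 + 114 @ $19.85 + 236 @ $17.45 + 85 @ $16.15 = $18,644.85
Difference = |$16,796.15 − $18,644.85| = $1,848.70

$1,848.70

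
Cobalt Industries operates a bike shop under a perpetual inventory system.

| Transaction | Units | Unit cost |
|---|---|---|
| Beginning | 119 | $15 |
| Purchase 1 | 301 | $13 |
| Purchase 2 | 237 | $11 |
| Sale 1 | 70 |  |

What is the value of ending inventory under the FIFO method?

Ending inventory = $7,255

Sale 1 (70) [FIFO — oldest first]: 70 @ $15 = $1,050
Ending inventory: 49 @ $15 + 301 @ $13 + 237 @ $11 = $7,255
Check: goods available $8,305 = COGS $1,050 + ending $7,255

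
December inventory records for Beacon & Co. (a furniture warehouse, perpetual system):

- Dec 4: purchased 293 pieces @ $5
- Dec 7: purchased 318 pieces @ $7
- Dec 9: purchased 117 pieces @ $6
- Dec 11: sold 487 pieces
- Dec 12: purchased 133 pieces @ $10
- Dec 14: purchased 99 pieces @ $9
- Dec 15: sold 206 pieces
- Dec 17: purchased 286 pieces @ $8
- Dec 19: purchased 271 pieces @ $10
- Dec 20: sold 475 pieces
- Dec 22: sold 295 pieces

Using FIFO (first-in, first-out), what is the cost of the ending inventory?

Ending inventory = $540

Dec 11, 487 sold [FIFO — oldest first]: 293 @ $5 + 194 @ $7 = $2,823
Dec 15, 206 sold [FIFO — oldest first]: 124 @ $7 + 82 @ $6 = $1,360
Dec 20, 475 sold [FIFO — oldest first]: 35 @ $6 + 133 @ $10 + 99 @ $9 + 208 @ $8 = $4,095
Dec 22, 295 sold [FIFO — oldest first]: 78 @ $8 + 217 @ $10 = $2,794
Total COGS = $2,823 + $1,360 + $4,095 + $2,794 = $11,072
Ending inventory: 54 @ $10 = $540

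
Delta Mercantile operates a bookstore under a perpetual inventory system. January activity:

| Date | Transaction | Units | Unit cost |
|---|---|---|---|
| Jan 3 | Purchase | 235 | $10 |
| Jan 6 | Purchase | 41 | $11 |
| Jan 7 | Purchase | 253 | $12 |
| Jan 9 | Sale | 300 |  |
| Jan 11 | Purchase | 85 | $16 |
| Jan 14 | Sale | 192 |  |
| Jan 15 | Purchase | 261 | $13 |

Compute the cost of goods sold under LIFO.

Jan 9, 300 sold [LIFO — newest first]: 253 @ $12 + 41 @ $11 + 6 @ $10 = $3,547
Jan 14, 192 sold [LIFO — newest first]: 85 @ $16 + 107 @ $10 = $2,430
Total COGS = $3,547 + $2,430 = $5,977
Ending inventory: 122 @ $10 + 261 @ $13 = $4,613
Check: goods available $10,590 = COGS $5,977 + ending $4,613

COGS = $5,977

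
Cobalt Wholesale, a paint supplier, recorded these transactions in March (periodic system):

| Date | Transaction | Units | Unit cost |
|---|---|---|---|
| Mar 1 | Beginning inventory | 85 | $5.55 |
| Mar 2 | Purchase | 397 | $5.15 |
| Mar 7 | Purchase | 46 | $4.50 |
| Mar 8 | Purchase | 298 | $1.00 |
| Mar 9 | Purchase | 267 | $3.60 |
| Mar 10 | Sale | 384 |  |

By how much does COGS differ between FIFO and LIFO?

$933.40

FIFO COGS: 85 @ $5.55 + 299 @ $5.15 = $2,011.60
LIFO COGS: 267 @ $3.60 + 117 @ $1.00 = $1,078.20
Difference = |$2,011.60 − $1,078.20| = $933.40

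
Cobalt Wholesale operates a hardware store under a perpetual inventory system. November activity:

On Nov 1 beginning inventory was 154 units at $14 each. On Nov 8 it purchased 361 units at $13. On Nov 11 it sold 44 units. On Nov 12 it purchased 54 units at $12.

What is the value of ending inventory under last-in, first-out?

Ending inventory = $6,925

Nov 11, 44 sold [LIFO — newest first]: 44 @ $13 = $572
Ending inventory: 154 @ $14 + 317 @ $13 + 54 @ $12 = $6,925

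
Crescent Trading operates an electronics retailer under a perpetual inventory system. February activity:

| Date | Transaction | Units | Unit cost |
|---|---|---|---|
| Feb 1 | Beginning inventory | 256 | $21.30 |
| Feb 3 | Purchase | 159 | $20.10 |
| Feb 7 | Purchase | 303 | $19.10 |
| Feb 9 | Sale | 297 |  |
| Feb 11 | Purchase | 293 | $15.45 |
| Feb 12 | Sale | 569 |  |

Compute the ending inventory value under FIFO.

Feb 9, 297 sold [FIFO — oldest first]: 256 @ $21.30 + 41 @ $20.10 = $6,276.90
Feb 12, 569 sold [FIFO — oldest first]: 118 @ $20.10 + 303 @ $19.10 + 148 @ $15.45 = $10,445.70
Total COGS = $6,276.90 + $10,445.70 = $16,722.60
Ending inventory: 145 @ $15.45 = $2,240.25

Ending inventory = $2,240.25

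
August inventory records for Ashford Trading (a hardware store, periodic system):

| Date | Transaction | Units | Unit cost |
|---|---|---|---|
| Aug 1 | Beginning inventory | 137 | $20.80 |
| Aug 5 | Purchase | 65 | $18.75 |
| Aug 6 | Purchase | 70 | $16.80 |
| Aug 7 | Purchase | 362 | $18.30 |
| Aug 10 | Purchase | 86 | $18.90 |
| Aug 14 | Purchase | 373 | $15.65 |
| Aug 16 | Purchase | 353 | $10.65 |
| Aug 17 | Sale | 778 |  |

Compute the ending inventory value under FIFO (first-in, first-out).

Ending inventory = $8,689.20

Aug 17, 778 sold [FIFO — oldest first]: 137 @ $20.80 + 65 @ $18.75 + 70 @ $16.80 + 362 @ $18.30 + 86 @ $18.90 + 58 @ $15.65 = $14,402.05
Ending inventory: 315 @ $15.65 + 353 @ $10.65 = $8,689.20
Check: goods available $23,091.25 = COGS $14,402.05 + ending $8,689.20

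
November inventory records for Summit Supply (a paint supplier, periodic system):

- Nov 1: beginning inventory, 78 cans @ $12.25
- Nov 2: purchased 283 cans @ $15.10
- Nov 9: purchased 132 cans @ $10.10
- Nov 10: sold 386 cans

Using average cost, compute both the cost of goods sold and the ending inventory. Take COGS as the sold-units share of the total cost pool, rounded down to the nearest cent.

COGS = $5,137.79; ending inventory = $1,424.21

Nov 10, sell 386: 386/493 × $6,562.00 → $5,137.79
Ending inventory (cost pool remaining) = $1,424.21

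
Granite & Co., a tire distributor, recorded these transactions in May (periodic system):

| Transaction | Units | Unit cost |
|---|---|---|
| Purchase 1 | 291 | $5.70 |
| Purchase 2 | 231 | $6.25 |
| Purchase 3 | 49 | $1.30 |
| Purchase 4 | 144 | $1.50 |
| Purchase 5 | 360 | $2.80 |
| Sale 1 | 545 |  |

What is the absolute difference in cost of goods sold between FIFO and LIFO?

$1,855.05

FIFO COGS: 291 @ $5.70 + 231 @ $6.25 + 23 @ $1.30 = $3,132.35
LIFO COGS: 360 @ $2.80 + 144 @ $1.50 + 41 @ $1.30 = $1,277.30
Difference = |$3,132.35 − $1,277.30| = $1,855.05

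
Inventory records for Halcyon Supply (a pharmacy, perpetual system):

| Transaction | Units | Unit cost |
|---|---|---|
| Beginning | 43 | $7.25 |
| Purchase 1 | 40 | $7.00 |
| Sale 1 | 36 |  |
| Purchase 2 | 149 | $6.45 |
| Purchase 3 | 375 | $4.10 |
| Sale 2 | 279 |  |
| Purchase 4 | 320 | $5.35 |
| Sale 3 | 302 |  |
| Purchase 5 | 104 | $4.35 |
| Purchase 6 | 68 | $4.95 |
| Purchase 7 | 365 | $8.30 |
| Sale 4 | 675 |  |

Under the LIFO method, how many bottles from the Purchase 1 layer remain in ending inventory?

Sale 1 (36) [LIFO — newest first]: 36 @ $7.00 = $252.00
Sale 2 (279) [LIFO — newest first]: 279 @ $4.10 = $1,143.90
Sale 3 (302) [LIFO — newest first]: 302 @ $5.35 = $1,615.70
Sale 4 (675) [LIFO — newest first]: 365 @ $8.30 + 68 @ $4.95 + 104 @ $4.35 + 18 @ $5.35 + 96 @ $4.10 + 24 @ $6.45 = $4,463.20
Total COGS = $252.00 + $1,143.90 + $1,615.70 + $4,463.20 = $7,474.80
Ending inventory: 43 @ $7.25 + 4 @ $7.00 + 125 @ $6.45 = $1,146.00

4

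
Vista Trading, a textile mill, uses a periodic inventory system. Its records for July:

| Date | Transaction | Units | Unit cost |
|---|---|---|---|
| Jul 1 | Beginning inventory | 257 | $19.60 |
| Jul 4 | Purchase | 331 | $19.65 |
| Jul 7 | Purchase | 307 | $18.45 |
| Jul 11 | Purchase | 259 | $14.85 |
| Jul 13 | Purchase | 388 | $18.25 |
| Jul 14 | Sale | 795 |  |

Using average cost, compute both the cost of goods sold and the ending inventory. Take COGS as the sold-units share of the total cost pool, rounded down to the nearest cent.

Jul 14, sell 795: 795/1542 × $28,132.65 → $14,504.18
Ending inventory (cost pool remaining) = $13,628.47

COGS = $14,504.18; ending inventory = $13,628.47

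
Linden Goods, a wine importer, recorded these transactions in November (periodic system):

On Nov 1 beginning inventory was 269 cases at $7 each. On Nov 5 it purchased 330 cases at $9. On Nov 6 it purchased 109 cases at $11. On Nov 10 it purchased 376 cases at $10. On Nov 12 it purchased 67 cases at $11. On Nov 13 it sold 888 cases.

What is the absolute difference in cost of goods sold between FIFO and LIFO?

$856

FIFO COGS: 269 @ $7 + 330 @ $9 + 109 @ $11 + 180 @ $10 = $7,852
LIFO COGS: 67 @ $11 + 376 @ $10 + 109 @ $11 + 330 @ $9 + 6 @ $7 = $8,708
Difference = |$7,852 − $8,708| = $856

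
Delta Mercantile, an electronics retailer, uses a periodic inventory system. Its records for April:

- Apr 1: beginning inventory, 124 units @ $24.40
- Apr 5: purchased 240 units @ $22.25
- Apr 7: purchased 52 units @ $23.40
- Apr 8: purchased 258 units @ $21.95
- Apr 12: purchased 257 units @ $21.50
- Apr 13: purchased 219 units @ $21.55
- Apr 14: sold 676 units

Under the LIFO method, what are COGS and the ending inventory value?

Apr 14, 676 sold [LIFO — newest first]: 219 @ $21.55 + 257 @ $21.50 + 200 @ $21.95 = $14,634.95
Ending inventory: 124 @ $24.40 + 240 @ $22.25 + 52 @ $23.40 + 58 @ $21.95 = $10,855.50

COGS = $14,634.95; ending inventory = $10,855.50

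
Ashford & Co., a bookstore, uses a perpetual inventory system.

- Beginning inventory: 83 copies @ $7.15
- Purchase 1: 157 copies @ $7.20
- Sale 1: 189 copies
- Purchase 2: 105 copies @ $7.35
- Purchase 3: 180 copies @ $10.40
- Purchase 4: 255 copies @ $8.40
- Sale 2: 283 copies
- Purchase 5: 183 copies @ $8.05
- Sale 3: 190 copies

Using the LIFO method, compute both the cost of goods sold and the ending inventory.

COGS = $5,338.35; ending inventory = $2,644.40

Sale 1 (189) [LIFO — newest first]: 157 @ $7.20 + 32 @ $7.15 = $1,359.20
Sale 2 (283) [LIFO — newest first]: 255 @ $8.40 + 28 @ $10.40 = $2,433.20
Sale 3 (190) [LIFO — newest first]: 183 @ $8.05 + 7 @ $10.40 = $1,545.95
Total COGS = $1,359.20 + $2,433.20 + $1,545.95 = $5,338.35
Ending inventory: 51 @ $7.15 + 105 @ $7.35 + 145 @ $10.40 = $2,644.40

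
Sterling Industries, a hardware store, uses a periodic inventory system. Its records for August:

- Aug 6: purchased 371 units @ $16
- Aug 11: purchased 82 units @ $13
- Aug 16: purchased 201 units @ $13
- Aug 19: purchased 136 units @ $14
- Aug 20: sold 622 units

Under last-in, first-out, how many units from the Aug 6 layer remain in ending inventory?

Aug 20, 622 sold [LIFO — newest first]: 136 @ $14 + 201 @ $13 + 82 @ $13 + 203 @ $16 = $8,831
Ending inventory: 168 @ $16 = $2,688

168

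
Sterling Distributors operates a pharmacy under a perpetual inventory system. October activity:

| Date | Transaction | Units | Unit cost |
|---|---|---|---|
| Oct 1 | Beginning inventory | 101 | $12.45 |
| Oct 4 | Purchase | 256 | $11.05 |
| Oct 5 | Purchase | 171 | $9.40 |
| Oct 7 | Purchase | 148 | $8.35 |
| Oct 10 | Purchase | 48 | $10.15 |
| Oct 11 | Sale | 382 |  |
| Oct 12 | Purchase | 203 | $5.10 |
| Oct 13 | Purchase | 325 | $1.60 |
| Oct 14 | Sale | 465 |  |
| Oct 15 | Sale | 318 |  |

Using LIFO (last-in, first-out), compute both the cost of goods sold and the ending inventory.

Oct 11, 382 sold [LIFO — newest first]: 48 @ $10.15 + 148 @ $8.35 + 171 @ $9.40 + 15 @ $11.05 = $3,496.15
Oct 14, 465 sold [LIFO — newest first]: 325 @ $1.60 + 140 @ $5.10 = $1,234.00
Oct 15, 318 sold [LIFO — newest first]: 63 @ $5.10 + 241 @ $11.05 + 14 @ $12.45 = $3,158.65
Total COGS = $3,496.15 + $1,234.00 + $3,158.65 = $7,888.80
Ending inventory: 87 @ $12.45 = $1,083.15
Check: goods available $8,971.95 = COGS $7,888.80 + ending $1,083.15

COGS = $7,888.80; ending inventory = $1,083.15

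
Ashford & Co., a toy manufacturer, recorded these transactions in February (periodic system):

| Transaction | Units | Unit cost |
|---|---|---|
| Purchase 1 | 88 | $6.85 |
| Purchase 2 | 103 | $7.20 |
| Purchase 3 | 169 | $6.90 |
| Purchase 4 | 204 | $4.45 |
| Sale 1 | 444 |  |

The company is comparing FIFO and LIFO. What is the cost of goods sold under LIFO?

COGS = $2,585.10

FIFO COGS: 88 @ $6.85 + 103 @ $7.20 + 169 @ $6.90 + 84 @ $4.45 = $2,884.30
LIFO COGS: 204 @ $4.45 + 169 @ $6.90 + 71 @ $7.20 = $2,585.10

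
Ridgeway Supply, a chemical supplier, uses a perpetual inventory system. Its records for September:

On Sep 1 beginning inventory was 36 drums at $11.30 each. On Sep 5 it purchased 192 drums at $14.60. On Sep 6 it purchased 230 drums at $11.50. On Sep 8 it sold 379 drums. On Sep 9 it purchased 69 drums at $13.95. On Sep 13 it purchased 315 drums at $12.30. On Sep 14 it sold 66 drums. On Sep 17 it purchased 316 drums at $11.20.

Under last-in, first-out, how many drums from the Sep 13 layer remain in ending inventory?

Sep 8, 379 sold [LIFO — newest first]: 230 @ $11.50 + 149 @ $14.60 = $4,820.40
Sep 14, 66 sold [LIFO — newest first]: 66 @ $12.30 = $811.80
Total COGS = $4,820.40 + $811.80 = $5,632.20
Ending inventory: 36 @ $11.30 + 43 @ $14.60 + 69 @ $13.95 + 249 @ $12.30 + 316 @ $11.20 = $8,599.05
Check: goods available $14,231.25 = COGS $5,632.20 + ending $8,599.05

249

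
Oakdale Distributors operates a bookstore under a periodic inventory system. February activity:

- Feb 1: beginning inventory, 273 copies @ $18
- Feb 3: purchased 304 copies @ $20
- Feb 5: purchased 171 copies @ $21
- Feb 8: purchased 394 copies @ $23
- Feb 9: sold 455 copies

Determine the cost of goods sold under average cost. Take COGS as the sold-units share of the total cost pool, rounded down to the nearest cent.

Feb 9, sell 455: 455/1142 × $23,647.00 → $9,421.52
Ending inventory (cost pool remaining) = $14,225.48

COGS = $9,421.52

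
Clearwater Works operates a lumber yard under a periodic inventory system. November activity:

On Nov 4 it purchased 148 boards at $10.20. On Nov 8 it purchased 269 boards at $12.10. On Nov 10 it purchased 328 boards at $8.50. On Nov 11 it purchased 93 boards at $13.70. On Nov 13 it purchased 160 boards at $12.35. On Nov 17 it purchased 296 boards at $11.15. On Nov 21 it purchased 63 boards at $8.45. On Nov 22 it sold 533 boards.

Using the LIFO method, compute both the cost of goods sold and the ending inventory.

Nov 22, 533 sold [LIFO — newest first]: 63 @ $8.45 + 296 @ $11.15 + 160 @ $12.35 + 14 @ $13.70 = $6,000.55
Ending inventory: 148 @ $10.20 + 269 @ $12.10 + 328 @ $8.50 + 79 @ $13.70 = $8,634.80

COGS = $6,000.55; ending inventory = $8,634.80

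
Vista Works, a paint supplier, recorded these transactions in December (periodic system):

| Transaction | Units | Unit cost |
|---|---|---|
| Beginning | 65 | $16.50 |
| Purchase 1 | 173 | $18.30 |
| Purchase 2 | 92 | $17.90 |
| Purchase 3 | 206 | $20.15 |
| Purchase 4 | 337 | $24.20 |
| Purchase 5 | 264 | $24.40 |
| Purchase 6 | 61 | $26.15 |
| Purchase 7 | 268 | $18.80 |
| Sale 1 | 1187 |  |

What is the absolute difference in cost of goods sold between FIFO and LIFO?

$353.75

FIFO COGS: 65 @ $16.50 + 173 @ $18.30 + 92 @ $17.90 + 206 @ $20.15 + 337 @ $24.20 + 264 @ $24.40 + 50 @ $26.15 = $25,940.60
LIFO COGS: 268 @ $18.80 + 61 @ $26.15 + 264 @ $24.40 + 337 @ $24.20 + 206 @ $20.15 + 51 @ $17.90 = $26,294.35
Difference = |$25,940.60 − $26,294.35| = $353.75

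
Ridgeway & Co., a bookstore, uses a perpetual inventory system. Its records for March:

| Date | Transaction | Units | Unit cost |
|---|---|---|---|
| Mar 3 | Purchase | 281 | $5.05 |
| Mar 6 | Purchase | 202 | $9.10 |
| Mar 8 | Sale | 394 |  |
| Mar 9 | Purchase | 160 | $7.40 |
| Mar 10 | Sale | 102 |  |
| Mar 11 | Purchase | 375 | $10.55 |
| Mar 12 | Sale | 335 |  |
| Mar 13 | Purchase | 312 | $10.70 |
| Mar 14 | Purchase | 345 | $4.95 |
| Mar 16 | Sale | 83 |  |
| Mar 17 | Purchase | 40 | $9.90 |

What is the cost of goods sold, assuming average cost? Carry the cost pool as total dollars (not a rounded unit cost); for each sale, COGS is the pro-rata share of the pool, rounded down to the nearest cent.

COGS = $7,275.60

After Mar 3: 281 on hand, pool $1,419.05 (≈ $5.0500 each)
After Mar 6: 483 on hand, pool $3,257.25 (≈ $6.7438 each)
Mar 8, sell 394: 394/483 × $3,257.25 → $2,657.05
After Mar 9: 249 on hand, pool $1,784.20 (≈ $7.1655 each)
Mar 10, sell 102: 102/249 × $1,784.20 → $730.87
After Mar 11: 522 on hand, pool $5,009.58 (≈ $9.5969 each)
Mar 12, sell 335: 335/522 × $5,009.58 → $3,214.96
After Mar 13: 499 on hand, pool $5,133.02 (≈ $10.2866 each)
After Mar 14: 844 on hand, pool $6,840.77 (≈ $8.1052 each)
Mar 16, sell 83: 83/844 × $6,840.77 → $672.72
After Mar 17: 801 on hand, pool $6,564.05 (≈ $8.1948 each)
Total COGS = $2,657.05 + $730.87 + $3,214.96 + $672.72 = $7,275.60
Ending inventory (cost pool remaining) = $6,564.05
Check: goods available $13,839.65 = COGS $7,275.60 + ending $6,564.05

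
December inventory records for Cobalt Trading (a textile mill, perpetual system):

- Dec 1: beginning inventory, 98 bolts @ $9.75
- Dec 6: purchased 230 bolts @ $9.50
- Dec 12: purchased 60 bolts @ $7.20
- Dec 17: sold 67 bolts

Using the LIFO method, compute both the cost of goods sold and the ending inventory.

Dec 17, 67 sold [LIFO — newest first]: 60 @ $7.20 + 7 @ $9.50 = $498.50
Ending inventory: 98 @ $9.75 + 223 @ $9.50 = $3,074.00

COGS = $498.50; ending inventory = $3,074.00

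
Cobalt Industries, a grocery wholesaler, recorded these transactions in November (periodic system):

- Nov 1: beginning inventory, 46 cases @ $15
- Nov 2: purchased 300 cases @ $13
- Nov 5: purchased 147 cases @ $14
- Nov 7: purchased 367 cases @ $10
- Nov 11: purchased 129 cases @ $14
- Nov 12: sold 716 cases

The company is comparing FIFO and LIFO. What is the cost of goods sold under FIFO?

FIFO COGS: 46 @ $15 + 300 @ $13 + 147 @ $14 + 223 @ $10 = $8,878
LIFO COGS: 129 @ $14 + 367 @ $10 + 147 @ $14 + 73 @ $13 = $8,483

COGS = $8,878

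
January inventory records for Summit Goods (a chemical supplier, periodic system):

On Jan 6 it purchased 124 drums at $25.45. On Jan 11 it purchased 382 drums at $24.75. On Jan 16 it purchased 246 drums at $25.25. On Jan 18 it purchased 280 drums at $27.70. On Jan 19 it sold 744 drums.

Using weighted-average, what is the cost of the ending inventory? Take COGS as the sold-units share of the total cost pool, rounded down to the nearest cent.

Ending inventory = $7,417.07

Jan 19, sell 744: 744/1032 × $26,577.80 → $19,160.73
Ending inventory (cost pool remaining) = $7,417.07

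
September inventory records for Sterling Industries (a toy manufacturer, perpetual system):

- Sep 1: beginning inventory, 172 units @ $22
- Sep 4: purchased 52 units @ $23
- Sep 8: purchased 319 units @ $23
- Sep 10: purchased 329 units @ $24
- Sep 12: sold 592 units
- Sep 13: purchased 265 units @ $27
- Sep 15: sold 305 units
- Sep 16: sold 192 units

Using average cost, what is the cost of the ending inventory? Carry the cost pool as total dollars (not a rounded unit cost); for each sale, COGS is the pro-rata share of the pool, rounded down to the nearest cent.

After Sep 1: 172 on hand, pool $3,784.00 (≈ $22.0000 each)
After Sep 4: 224 on hand, pool $4,980.00 (≈ $22.2321 each)
After Sep 8: 543 on hand, pool $12,317.00 (≈ $22.6832 each)
After Sep 10: 872 on hand, pool $20,213.00 (≈ $23.1800 each)
Sep 12, sell 592: 592/872 × $20,213.00 → $13,722.58
After Sep 13: 545 on hand, pool $13,645.42 (≈ $25.0375 each)
Sep 15, sell 305: 305/545 × $13,645.42 → $7,636.42
Sep 16, sell 192: 192/240 × $6,009.00 → $4,807.20
Total COGS = $13,722.58 + $7,636.42 + $4,807.20 = $26,166.20
Ending inventory (cost pool remaining) = $1,201.80
Check: goods available $27,368.00 = COGS $26,166.20 + ending $1,201.80

Ending inventory = $1,201.80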